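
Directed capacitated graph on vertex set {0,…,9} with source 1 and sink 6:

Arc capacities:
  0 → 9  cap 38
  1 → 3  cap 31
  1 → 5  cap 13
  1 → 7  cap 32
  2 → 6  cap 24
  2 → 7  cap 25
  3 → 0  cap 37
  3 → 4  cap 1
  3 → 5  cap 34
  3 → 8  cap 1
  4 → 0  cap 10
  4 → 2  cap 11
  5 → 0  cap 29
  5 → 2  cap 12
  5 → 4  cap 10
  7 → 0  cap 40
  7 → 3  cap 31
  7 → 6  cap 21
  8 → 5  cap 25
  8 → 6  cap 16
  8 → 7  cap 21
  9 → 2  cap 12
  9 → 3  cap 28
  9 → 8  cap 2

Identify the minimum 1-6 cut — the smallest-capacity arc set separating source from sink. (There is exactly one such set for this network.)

Min-cut arcs: {(2,6), (3,8), (7,6), (9,8)} (total capacity 48)

augment #1: 1→7→6 push 21
augment #2: 1→3→8→6 push 1
augment #3: 1→5→2→6 push 12
augment #4: 1→3→4→2→6 push 1
augment #5: 1→5→4→2→6 push 1
augment #6: 1→3→0→9→2→6 push 10
augment #7: 1→3→0→9→8→6 push 2
max flow = 48; residual-reachable set from 1 gives S-side
cut edges (S→T): {(2,6), (3,8), (7,6), (9,8)} total cap 48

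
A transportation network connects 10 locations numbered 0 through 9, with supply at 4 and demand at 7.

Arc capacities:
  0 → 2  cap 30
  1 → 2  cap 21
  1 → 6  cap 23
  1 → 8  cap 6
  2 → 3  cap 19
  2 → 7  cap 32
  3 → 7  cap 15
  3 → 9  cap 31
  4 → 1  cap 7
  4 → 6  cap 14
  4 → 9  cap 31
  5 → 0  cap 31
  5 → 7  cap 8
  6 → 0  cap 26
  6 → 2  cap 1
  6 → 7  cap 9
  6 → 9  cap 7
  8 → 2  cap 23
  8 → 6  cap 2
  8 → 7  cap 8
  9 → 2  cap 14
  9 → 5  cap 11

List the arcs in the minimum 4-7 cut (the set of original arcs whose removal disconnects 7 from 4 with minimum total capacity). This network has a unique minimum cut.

Min-cut arcs: {(4,1), (4,6), (9,2), (9,5)} (total capacity 46)

augment #1: 4→6→7 push 9
augment #2: 4→1→2→7 push 7
augment #3: 4→6→2→7 push 1
augment #4: 4→9→2→7 push 14
augment #5: 4→9→5→7 push 8
augment #6: 4→6→0→2→7 push 4
augment #7: 4→9→5→0→2→7 push 3
max flow = 46; residual-reachable set from 4 gives S-side
cut edges (S→T): {(4,1), (4,6), (9,2), (9,5)} total cap 46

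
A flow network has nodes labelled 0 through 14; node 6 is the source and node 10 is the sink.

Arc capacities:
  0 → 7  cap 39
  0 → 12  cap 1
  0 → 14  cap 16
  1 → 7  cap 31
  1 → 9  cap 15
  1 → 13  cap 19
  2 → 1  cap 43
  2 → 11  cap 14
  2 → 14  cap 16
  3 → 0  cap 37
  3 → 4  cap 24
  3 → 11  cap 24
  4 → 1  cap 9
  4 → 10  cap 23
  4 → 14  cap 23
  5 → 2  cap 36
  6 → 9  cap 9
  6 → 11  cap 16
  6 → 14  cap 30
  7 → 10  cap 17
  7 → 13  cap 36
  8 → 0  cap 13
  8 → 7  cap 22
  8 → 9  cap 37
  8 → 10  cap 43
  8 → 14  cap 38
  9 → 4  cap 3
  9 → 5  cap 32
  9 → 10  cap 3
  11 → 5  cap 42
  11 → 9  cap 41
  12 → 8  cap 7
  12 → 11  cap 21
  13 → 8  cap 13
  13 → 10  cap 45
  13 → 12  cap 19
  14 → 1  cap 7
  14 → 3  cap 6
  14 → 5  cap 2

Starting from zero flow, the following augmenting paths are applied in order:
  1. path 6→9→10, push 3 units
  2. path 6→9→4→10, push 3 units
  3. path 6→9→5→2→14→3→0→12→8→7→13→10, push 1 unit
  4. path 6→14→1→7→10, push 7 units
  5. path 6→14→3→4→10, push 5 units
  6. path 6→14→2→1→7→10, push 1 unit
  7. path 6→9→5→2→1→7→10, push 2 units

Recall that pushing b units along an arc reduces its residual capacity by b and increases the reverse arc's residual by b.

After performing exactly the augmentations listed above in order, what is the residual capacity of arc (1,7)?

Residual capacity of (1,7): 21

after path 1 (6→9→10, push 3): res(1,7)=31
after path 2 (6→9→4→10, push 3): res(1,7)=31
after path 3 (6→9→5→2→14→3→0→12→8→7→13→10, push 1): res(1,7)=31
after path 4 (6→14→1→7→10, push 7): res(1,7)=24
after path 5 (6→14→3→4→10, push 5): res(1,7)=24
after path 6 (6→14→2→1→7→10, push 1): res(1,7)=23
after path 7 (6→9→5→2→1→7→10, push 2): res(1,7)=21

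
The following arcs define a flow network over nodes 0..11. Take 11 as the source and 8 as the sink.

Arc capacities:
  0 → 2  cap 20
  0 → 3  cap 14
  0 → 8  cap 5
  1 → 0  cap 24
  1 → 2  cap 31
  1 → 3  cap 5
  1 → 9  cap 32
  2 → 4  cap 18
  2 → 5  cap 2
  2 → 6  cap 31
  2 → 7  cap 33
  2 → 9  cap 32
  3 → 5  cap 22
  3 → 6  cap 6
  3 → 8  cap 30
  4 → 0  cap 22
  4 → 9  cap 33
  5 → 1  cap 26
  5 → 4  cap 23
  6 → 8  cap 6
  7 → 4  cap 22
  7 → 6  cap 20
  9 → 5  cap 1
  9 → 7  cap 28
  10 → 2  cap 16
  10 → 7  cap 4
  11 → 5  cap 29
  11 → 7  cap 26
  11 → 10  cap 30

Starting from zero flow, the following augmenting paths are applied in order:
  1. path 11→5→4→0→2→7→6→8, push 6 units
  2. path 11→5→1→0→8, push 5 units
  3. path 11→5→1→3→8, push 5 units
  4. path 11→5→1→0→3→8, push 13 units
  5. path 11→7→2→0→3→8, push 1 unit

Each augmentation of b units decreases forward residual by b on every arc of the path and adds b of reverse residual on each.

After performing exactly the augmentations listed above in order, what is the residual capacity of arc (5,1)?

Residual capacity of (5,1): 3

after path 1 (11→5→4→0→2→7→6→8, push 6): res(5,1)=26
after path 2 (11→5→1→0→8, push 5): res(5,1)=21
after path 3 (11→5→1→3→8, push 5): res(5,1)=16
after path 4 (11→5→1→0→3→8, push 13): res(5,1)=3
after path 5 (11→7→2→0→3→8, push 1): res(5,1)=3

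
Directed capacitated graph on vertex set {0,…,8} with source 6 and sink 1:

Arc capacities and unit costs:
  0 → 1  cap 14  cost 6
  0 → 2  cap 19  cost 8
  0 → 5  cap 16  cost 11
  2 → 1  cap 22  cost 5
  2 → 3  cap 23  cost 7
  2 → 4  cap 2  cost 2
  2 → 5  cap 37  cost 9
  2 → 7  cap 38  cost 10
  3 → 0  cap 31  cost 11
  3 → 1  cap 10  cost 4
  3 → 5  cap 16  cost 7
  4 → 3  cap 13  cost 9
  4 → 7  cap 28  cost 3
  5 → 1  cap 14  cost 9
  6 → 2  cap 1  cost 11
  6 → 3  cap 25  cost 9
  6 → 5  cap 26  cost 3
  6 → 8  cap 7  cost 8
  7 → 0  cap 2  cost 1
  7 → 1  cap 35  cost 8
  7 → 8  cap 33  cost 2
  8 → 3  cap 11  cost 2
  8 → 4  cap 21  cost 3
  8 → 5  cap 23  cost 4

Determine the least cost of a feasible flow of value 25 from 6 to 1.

shortest-cost path #1: 6→5→1 push 14 @ unit cost 12 (adds 168)
shortest-cost path #2: 6→3→1 push 10 @ unit cost 13 (adds 130)
shortest-cost path #3: 6→2→1 push 1 @ unit cost 16 (adds 16)
total cost = 314

Minimum cost for 25 units: 314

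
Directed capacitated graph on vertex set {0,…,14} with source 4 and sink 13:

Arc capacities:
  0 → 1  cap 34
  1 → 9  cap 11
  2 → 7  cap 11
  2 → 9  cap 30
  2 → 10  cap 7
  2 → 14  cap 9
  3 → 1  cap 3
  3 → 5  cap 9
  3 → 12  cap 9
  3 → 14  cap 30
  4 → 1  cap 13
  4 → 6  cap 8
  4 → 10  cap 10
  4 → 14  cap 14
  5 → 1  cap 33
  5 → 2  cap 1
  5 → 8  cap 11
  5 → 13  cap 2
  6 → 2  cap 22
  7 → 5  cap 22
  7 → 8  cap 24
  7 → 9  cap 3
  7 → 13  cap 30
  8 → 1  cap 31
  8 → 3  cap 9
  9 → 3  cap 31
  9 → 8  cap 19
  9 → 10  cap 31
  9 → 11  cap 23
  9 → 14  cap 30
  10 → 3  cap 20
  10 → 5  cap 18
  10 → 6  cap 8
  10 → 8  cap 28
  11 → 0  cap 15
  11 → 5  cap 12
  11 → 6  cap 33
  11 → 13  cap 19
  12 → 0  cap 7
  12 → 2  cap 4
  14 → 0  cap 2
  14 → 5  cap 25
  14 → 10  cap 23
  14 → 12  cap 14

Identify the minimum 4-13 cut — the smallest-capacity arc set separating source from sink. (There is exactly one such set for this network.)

augment #1: 4→10→5→13 push 2
augment #2: 4→1→9→11→13 push 11
augment #3: 4→6→2→7→13 push 8
augment #4: 4→10→5→2→7→13 push 1
augment #5: 4→10→6→2→7→13 push 2
augment #6: 4→10→6→2→9→11→13 push 5
augment #7: 4→14→12→2→9→11→13 push 3
max flow = 32; residual-reachable set from 4 gives S-side
cut edges (S→T): {(2,7), (5,13), (11,13)} total cap 32

Min-cut arcs: {(2,7), (5,13), (11,13)} (total capacity 32)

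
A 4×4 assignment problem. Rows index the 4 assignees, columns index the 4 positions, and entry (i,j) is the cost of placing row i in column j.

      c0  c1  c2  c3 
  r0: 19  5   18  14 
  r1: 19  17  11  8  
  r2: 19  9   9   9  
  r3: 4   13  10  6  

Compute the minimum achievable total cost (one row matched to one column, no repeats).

Minimum assignment cost: 26

optimal assignment: row0→col1 (cost 5), row1→col3 (cost 8), row2→col2 (cost 9), row3→col0 (cost 4)
total = 5 + 8 + 9 + 4 = 26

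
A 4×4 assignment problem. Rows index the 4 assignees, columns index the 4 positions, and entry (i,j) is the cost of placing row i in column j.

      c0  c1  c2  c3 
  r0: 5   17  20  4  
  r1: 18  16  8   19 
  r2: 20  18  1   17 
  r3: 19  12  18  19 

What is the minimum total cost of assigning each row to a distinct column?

optimal assignment: row0→col3 (cost 4), row1→col0 (cost 18), row2→col2 (cost 1), row3→col1 (cost 12)
total = 4 + 18 + 1 + 12 = 35

Minimum assignment cost: 35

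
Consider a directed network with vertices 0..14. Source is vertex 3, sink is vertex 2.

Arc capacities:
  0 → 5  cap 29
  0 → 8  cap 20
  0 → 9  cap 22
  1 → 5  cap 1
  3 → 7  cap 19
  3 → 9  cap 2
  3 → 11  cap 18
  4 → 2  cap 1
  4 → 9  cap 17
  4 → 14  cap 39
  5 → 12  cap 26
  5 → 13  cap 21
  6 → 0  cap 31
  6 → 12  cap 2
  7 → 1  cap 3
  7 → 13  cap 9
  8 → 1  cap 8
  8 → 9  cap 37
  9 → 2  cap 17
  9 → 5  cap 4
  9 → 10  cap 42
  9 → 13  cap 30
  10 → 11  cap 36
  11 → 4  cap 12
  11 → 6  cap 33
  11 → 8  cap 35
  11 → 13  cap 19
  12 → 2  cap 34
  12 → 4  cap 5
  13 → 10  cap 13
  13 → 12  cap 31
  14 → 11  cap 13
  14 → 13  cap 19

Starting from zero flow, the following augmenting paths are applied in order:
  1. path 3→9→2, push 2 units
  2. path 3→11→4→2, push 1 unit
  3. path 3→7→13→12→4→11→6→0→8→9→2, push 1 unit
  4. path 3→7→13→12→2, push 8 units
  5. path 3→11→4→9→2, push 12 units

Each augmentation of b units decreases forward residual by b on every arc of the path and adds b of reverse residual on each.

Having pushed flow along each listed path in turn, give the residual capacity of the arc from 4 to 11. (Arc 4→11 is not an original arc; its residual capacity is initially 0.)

Residual capacity of (4,11): 12

after path 1 (3→9→2, push 2): res(4,11)=0
after path 2 (3→11→4→2, push 1): res(4,11)=1
after path 3 (3→7→13→12→4→11→6→0→8→9→2, push 1): res(4,11)=0
after path 4 (3→7→13→12→2, push 8): res(4,11)=0
after path 5 (3→11→4→9→2, push 12): res(4,11)=12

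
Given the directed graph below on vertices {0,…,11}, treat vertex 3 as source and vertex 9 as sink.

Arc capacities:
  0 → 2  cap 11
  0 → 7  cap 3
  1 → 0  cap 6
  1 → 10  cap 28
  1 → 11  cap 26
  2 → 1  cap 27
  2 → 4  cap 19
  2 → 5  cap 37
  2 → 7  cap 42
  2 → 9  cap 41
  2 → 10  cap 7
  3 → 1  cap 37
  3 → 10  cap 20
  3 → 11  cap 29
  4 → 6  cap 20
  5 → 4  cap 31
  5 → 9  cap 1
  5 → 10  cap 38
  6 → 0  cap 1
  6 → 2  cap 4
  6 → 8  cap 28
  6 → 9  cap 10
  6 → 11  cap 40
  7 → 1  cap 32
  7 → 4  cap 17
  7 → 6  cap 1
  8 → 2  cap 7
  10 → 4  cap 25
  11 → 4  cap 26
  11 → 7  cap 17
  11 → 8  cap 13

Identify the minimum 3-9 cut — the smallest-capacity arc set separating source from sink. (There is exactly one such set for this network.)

augment #1: 3→1→0→2→9 push 6
augment #2: 3→10→4→6→9 push 10
augment #3: 3→11→8→2→9 push 7
augment #4: 3→10→4→6→2→9 push 4
augment #5: 3→10→4→6→0→2→9 push 1
max flow = 28; residual-reachable set from 3 gives S-side
cut edges (S→T): {(1,0), (6,0), (6,2), (6,9), (8,2)} total cap 28

Min-cut arcs: {(1,0), (6,0), (6,2), (6,9), (8,2)} (total capacity 28)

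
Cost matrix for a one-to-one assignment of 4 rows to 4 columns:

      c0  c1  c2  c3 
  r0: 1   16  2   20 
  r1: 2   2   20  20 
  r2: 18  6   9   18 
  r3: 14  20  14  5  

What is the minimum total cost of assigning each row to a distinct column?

Minimum assignment cost: 15

optimal assignment: row0→col2 (cost 2), row1→col0 (cost 2), row2→col1 (cost 6), row3→col3 (cost 5)
total = 2 + 2 + 6 + 5 = 15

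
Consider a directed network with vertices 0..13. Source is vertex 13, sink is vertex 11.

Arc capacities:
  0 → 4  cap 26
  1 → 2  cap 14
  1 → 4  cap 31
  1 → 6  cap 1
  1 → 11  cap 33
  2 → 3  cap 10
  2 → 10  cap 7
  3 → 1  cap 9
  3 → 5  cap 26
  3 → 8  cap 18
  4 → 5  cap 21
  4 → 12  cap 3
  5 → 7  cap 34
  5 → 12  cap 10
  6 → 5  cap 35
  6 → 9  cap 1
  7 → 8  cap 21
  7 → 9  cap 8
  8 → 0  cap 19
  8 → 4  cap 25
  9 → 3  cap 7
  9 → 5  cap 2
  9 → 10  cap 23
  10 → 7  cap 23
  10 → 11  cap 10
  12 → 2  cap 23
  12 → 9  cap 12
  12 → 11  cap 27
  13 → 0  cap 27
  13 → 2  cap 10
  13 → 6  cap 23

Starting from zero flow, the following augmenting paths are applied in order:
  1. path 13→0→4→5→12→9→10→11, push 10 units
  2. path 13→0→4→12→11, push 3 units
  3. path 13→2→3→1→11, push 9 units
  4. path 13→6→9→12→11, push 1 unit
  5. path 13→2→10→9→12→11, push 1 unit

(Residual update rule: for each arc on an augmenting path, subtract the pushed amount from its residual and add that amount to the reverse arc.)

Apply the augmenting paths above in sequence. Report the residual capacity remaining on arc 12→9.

Residual capacity of (12,9): 4

after path 1 (13→0→4→5→12→9→10→11, push 10): res(12,9)=2
after path 2 (13→0→4→12→11, push 3): res(12,9)=2
after path 3 (13→2→3→1→11, push 9): res(12,9)=2
after path 4 (13→6→9→12→11, push 1): res(12,9)=3
after path 5 (13→2→10→9→12→11, push 1): res(12,9)=4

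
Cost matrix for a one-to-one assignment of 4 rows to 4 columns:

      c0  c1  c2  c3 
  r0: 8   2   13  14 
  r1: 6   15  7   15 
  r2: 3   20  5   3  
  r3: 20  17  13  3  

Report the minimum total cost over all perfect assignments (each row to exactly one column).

optimal assignment: row0→col1 (cost 2), row1→col2 (cost 7), row2→col0 (cost 3), row3→col3 (cost 3)
total = 2 + 7 + 3 + 3 = 15

Minimum assignment cost: 15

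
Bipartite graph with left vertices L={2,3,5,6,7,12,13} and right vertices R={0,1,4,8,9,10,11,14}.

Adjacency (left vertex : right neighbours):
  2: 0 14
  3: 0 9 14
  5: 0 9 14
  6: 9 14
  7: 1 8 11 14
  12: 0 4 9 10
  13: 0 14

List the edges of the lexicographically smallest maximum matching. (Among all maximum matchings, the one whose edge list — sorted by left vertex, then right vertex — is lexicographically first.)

|M| = 5 (so the lex-smallest maximum matching has 5 edges)
process left vertices in ascending order; for each, take the smallest-labelled available neighbour that still permits 5 edges overall, or leave it unmatched if none does
lex-smallest matching: {2-0, 3-9, 5-14, 7-1, 12-4}

Lex-smallest maximum matching: {(2,0), (3,9), (5,14), (7,1), (12,4)}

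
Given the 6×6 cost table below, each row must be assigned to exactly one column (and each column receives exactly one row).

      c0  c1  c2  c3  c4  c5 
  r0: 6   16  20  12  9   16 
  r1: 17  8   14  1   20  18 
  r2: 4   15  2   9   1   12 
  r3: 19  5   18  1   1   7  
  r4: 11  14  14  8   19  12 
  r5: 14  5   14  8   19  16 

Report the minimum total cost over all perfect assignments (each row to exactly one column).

Minimum assignment cost: 27

optimal assignment: row0→col0 (cost 6), row1→col3 (cost 1), row2→col2 (cost 2), row3→col4 (cost 1), row4→col5 (cost 12), row5→col1 (cost 5)
total = 6 + 1 + 2 + 1 + 12 + 5 = 27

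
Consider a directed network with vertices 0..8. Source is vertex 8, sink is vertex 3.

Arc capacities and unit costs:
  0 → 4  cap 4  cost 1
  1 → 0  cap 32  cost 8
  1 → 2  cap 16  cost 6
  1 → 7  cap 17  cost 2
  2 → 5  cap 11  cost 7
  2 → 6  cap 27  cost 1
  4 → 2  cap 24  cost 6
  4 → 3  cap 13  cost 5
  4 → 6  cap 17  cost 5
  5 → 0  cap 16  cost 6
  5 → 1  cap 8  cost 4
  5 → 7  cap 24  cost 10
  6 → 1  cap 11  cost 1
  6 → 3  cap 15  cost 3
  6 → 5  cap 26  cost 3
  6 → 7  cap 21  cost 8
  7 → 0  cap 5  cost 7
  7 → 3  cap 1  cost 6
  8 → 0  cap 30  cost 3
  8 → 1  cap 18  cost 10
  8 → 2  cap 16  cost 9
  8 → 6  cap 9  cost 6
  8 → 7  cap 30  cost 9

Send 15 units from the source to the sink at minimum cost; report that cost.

Minimum cost for 15 units: 143

shortest-cost path #1: 8→0→4→3 push 4 @ unit cost 9 (adds 36)
shortest-cost path #2: 8→6→3 push 9 @ unit cost 9 (adds 81)
shortest-cost path #3: 8→2→6→3 push 2 @ unit cost 13 (adds 26)
total cost = 143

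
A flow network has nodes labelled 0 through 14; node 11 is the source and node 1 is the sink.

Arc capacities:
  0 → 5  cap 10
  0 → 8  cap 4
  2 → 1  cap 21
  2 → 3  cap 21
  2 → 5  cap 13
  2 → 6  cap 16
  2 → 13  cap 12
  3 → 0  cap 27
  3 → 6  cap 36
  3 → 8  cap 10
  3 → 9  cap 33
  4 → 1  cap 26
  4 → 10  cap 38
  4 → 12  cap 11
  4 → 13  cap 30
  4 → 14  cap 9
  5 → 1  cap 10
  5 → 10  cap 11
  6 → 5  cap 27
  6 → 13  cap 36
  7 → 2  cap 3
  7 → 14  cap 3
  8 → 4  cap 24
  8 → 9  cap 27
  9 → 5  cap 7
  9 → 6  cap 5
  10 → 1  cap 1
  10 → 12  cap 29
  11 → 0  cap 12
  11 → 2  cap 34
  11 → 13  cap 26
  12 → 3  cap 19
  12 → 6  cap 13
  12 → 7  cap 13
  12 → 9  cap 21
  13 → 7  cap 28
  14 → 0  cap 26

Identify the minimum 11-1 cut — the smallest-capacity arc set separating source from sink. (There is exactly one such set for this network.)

augment #1: 11→2→1 push 21
augment #2: 11→0→5→1 push 10
augment #3: 11→0→8→4→1 push 2
augment #4: 11→2→5→10→1 push 1
augment #5: 11→2→3→8→4→1 push 10
augment #6: 11→2→3→0→8→4→1 push 2
max flow = 46; residual-reachable set from 11 gives S-side
cut edges (S→T): {(0,8), (2,1), (3,8), (5,1), (10,1)} total cap 46

Min-cut arcs: {(0,8), (2,1), (3,8), (5,1), (10,1)} (total capacity 46)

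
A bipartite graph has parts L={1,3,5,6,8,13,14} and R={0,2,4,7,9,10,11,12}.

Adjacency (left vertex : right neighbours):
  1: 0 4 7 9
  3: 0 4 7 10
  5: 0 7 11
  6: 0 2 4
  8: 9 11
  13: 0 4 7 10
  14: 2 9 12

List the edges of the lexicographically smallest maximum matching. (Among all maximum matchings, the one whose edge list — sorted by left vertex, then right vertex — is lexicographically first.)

Lex-smallest maximum matching: {(1,0), (3,4), (5,7), (6,2), (8,9), (13,10), (14,12)}

|M| = 7 (so the lex-smallest maximum matching has 7 edges)
process left vertices in ascending order; for each, take the smallest-labelled available neighbour that still permits 7 edges overall, or leave it unmatched if none does
lex-smallest matching: {1-0, 3-4, 5-7, 6-2, 8-9, 13-10, 14-12}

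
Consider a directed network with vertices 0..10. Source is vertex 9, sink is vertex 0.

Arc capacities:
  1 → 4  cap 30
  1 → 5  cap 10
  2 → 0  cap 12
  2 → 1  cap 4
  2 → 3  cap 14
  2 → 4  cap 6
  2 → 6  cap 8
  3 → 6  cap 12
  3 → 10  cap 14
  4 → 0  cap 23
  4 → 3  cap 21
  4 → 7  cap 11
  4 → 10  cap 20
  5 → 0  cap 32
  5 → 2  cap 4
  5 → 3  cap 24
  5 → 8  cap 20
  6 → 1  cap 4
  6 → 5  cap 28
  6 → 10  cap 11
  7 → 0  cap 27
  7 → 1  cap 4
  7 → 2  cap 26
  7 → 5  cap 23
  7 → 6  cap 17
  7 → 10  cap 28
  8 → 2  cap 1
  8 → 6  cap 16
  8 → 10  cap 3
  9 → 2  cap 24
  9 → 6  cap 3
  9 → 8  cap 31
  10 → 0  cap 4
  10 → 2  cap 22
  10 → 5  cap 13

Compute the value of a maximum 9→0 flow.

Maximum flow value: 47

augment #1: 9→2→0 bottleneck 12, total now 12
augment #2: 9→2→4→0 bottleneck 6, total now 18
augment #3: 9→6→5→0 bottleneck 3, total now 21
augment #4: 9→8→10→0 bottleneck 3, total now 24
augment #5: 9→2→1→4→0 bottleneck 4, total now 28
augment #6: 9→2→3→10→0 bottleneck 1, total now 29
augment #7: 9→2→6→5→0 bottleneck 1, total now 30
augment #8: 9→8→6→5→0 bottleneck 16, total now 46
augment #9: 9→8→2→6→5→0 bottleneck 1, total now 47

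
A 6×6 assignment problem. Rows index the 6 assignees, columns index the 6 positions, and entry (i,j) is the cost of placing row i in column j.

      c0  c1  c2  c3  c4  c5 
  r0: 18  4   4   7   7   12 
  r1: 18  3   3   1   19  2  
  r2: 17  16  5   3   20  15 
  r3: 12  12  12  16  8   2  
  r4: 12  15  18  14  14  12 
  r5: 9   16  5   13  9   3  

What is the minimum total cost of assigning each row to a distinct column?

Minimum assignment cost: 32

optimal assignment: row0→col4 (cost 7), row1→col1 (cost 3), row2→col3 (cost 3), row3→col5 (cost 2), row4→col0 (cost 12), row5→col2 (cost 5)
total = 7 + 3 + 3 + 2 + 12 + 5 = 32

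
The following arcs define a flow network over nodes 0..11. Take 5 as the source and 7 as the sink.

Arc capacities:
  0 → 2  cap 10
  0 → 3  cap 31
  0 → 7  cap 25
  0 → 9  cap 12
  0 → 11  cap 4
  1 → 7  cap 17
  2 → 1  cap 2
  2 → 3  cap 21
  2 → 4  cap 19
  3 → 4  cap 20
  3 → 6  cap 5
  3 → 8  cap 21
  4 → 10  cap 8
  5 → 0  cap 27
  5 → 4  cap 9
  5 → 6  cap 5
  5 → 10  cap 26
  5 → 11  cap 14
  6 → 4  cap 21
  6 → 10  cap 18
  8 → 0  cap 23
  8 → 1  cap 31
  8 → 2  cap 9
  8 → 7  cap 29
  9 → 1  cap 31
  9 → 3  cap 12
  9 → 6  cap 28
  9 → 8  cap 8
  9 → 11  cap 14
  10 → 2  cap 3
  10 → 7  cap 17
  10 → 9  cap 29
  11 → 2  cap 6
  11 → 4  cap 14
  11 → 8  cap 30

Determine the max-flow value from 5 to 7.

Maximum flow value: 80

augment #1: 5→0→7 bottleneck 25, total now 25
augment #2: 5→10→7 bottleneck 17, total now 42
augment #3: 5→11→8→7 bottleneck 14, total now 56
augment #4: 5→0→2→1→7 bottleneck 2, total now 58
augment #5: 5→10→9→1→7 bottleneck 9, total now 67
augment #6: 5→4→10→9→1→7 bottleneck 6, total now 73
augment #7: 5→4→10→9→8→7 bottleneck 2, total now 75
augment #8: 5→6→10→9→8→7 bottleneck 5, total now 80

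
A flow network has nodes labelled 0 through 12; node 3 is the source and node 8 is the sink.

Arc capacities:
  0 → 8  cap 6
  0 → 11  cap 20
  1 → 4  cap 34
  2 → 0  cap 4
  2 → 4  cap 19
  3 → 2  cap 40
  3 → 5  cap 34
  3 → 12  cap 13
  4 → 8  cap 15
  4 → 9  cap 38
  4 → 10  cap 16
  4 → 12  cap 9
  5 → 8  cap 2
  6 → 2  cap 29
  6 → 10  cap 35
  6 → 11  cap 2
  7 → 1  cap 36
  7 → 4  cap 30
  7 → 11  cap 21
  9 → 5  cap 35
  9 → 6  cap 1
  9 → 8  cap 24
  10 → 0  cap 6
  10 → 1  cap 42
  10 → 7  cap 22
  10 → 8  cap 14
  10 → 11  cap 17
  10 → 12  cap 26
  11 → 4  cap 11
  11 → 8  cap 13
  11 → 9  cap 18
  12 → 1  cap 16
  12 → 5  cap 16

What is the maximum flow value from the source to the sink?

Maximum flow value: 38

augment #1: 3→5→8 bottleneck 2, total now 2
augment #2: 3→2→0→8 bottleneck 4, total now 6
augment #3: 3→2→4→8 bottleneck 15, total now 21
augment #4: 3→2→4→9→8 bottleneck 4, total now 25
augment #5: 3→12→1→4→9→8 bottleneck 13, total now 38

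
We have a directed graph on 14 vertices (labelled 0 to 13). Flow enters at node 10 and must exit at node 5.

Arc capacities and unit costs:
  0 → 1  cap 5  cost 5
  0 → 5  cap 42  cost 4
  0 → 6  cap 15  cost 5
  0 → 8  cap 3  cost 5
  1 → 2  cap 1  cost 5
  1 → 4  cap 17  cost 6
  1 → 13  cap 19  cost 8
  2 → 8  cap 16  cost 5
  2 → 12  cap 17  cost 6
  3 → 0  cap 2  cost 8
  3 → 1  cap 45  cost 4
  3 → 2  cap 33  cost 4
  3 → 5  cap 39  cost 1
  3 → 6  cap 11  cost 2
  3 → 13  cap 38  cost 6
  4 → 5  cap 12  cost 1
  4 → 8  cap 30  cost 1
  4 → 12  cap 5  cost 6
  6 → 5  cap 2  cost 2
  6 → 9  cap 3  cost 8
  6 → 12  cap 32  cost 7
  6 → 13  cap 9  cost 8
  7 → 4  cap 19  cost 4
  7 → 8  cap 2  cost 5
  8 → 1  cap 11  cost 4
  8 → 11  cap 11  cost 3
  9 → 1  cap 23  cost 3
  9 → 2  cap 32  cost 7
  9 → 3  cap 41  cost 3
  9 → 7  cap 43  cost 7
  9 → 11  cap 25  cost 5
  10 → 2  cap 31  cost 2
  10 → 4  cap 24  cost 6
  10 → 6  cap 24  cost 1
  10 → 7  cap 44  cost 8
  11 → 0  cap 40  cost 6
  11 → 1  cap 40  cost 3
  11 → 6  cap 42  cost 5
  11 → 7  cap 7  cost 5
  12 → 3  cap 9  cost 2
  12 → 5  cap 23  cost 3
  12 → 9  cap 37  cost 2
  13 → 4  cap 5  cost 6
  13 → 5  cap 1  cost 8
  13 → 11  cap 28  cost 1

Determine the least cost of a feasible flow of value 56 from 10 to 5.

Minimum cost for 56 units: 591

shortest-cost path #1: 10→6→5 push 2 @ unit cost 3 (adds 6)
shortest-cost path #2: 10→4→5 push 12 @ unit cost 7 (adds 84)
shortest-cost path #3: 10→2→12→5 push 17 @ unit cost 11 (adds 187)
shortest-cost path #4: 10→6→12→5 push 6 @ unit cost 11 (adds 66)
shortest-cost path #5: 10→6→12→3→5 push 9 @ unit cost 11 (adds 99)
shortest-cost path #6: 10→6→9→3→5 push 3 @ unit cost 13 (adds 39)
shortest-cost path #7: 10→6→12→9→3→5 push 4 @ unit cost 14 (adds 56)
shortest-cost path #8: 10→4→12→9→3→5 push 3 @ unit cost 18 (adds 54)
total cost = 591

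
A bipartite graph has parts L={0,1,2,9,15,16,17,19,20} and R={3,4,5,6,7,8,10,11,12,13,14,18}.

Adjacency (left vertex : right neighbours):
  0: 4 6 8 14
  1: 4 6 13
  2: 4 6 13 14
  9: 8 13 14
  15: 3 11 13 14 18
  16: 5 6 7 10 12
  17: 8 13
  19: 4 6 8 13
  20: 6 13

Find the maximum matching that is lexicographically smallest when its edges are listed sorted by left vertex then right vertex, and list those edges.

Lex-smallest maximum matching: {(0,4), (1,6), (2,13), (9,14), (15,3), (16,5), (17,8)}

|M| = 7 (so the lex-smallest maximum matching has 7 edges)
process left vertices in ascending order; for each, take the smallest-labelled available neighbour that still permits 7 edges overall, or leave it unmatched if none does
lex-smallest matching: {0-4, 1-6, 2-13, 9-14, 15-3, 16-5, 17-8}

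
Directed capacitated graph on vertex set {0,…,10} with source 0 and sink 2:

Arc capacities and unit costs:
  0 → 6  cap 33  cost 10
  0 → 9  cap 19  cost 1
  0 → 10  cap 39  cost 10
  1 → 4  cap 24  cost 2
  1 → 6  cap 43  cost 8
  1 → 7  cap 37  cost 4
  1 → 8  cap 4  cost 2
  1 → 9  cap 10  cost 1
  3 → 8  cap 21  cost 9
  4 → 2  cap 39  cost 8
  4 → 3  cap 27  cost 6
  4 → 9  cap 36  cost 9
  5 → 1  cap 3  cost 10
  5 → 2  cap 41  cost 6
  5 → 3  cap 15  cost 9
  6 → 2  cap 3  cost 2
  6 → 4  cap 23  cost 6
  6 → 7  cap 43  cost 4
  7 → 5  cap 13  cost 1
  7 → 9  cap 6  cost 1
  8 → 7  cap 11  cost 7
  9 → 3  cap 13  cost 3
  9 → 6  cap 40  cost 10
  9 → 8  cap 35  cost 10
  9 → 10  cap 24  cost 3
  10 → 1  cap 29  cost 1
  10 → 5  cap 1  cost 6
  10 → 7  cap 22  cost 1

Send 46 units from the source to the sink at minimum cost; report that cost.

Minimum cost for 46 units: 802

shortest-cost path #1: 0→6→2 push 3 @ unit cost 12 (adds 36)
shortest-cost path #2: 0→9→10→7→5→2 push 13 @ unit cost 12 (adds 156)
shortest-cost path #3: 0→9→10→1→4→2 push 6 @ unit cost 15 (adds 90)
shortest-cost path #4: 0→10→1→4→2 push 18 @ unit cost 21 (adds 378)
shortest-cost path #5: 0→10→5→2 push 1 @ unit cost 22 (adds 22)
shortest-cost path #6: 0→6→4→2 push 5 @ unit cost 24 (adds 120)
total cost = 802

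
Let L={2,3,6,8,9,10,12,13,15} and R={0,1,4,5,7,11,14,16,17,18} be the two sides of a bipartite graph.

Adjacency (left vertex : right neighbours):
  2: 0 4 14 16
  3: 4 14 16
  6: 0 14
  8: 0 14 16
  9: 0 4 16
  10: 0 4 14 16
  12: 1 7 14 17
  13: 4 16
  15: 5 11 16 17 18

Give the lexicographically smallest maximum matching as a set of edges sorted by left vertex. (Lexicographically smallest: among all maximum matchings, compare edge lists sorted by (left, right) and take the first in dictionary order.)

Lex-smallest maximum matching: {(2,0), (3,4), (6,14), (8,16), (12,1), (15,5)}

|M| = 6 (so the lex-smallest maximum matching has 6 edges)
process left vertices in ascending order; for each, take the smallest-labelled available neighbour that still permits 6 edges overall, or leave it unmatched if none does
lex-smallest matching: {2-0, 3-4, 6-14, 8-16, 12-1, 15-5}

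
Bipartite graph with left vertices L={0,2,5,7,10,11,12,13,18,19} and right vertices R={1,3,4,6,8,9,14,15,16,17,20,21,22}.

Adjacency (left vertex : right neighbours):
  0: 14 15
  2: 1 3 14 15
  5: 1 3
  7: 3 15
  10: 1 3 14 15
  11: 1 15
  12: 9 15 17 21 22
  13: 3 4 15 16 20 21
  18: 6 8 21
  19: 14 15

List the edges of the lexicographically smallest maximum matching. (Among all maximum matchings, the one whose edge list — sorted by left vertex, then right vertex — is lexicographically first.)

|M| = 7 (so the lex-smallest maximum matching has 7 edges)
process left vertices in ascending order; for each, take the smallest-labelled available neighbour that still permits 7 edges overall, or leave it unmatched if none does
lex-smallest matching: {0-14, 2-1, 5-3, 7-15, 12-9, 13-4, 18-6}

Lex-smallest maximum matching: {(0,14), (2,1), (5,3), (7,15), (12,9), (13,4), (18,6)}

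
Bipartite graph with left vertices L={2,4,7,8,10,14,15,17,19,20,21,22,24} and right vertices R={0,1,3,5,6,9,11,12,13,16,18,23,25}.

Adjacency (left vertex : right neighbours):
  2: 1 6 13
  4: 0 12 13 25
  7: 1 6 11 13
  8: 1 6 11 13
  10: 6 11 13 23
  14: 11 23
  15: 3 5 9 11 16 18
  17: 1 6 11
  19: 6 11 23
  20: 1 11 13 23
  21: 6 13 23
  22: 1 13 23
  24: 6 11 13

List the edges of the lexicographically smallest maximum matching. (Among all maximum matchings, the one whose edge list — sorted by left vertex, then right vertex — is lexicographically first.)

|M| = 7 (so the lex-smallest maximum matching has 7 edges)
process left vertices in ascending order; for each, take the smallest-labelled available neighbour that still permits 7 edges overall, or leave it unmatched if none does
lex-smallest matching: {2-1, 4-0, 7-6, 8-11, 10-13, 14-23, 15-3}

Lex-smallest maximum matching: {(2,1), (4,0), (7,6), (8,11), (10,13), (14,23), (15,3)}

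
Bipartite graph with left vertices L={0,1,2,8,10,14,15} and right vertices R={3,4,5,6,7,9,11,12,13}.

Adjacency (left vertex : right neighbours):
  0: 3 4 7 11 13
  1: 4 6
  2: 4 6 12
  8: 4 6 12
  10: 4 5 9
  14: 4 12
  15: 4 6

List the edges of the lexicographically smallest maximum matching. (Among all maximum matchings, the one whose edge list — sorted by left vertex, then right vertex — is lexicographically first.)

|M| = 5 (so the lex-smallest maximum matching has 5 edges)
process left vertices in ascending order; for each, take the smallest-labelled available neighbour that still permits 5 edges overall, or leave it unmatched if none does
lex-smallest matching: {0-3, 1-4, 2-6, 8-12, 10-5}

Lex-smallest maximum matching: {(0,3), (1,4), (2,6), (8,12), (10,5)}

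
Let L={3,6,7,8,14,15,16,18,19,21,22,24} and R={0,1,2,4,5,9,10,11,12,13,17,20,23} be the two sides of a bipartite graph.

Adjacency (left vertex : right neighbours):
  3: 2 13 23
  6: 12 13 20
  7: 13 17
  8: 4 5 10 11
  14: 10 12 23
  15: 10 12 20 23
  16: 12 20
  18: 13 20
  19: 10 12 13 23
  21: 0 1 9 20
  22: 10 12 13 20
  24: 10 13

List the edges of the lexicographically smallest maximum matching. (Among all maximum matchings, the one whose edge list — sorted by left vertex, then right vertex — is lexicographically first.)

Lex-smallest maximum matching: {(3,2), (6,12), (7,17), (8,4), (14,10), (15,20), (18,13), (19,23), (21,0)}

|M| = 9 (so the lex-smallest maximum matching has 9 edges)
process left vertices in ascending order; for each, take the smallest-labelled available neighbour that still permits 9 edges overall, or leave it unmatched if none does
lex-smallest matching: {3-2, 6-12, 7-17, 8-4, 14-10, 15-20, 18-13, 19-23, 21-0}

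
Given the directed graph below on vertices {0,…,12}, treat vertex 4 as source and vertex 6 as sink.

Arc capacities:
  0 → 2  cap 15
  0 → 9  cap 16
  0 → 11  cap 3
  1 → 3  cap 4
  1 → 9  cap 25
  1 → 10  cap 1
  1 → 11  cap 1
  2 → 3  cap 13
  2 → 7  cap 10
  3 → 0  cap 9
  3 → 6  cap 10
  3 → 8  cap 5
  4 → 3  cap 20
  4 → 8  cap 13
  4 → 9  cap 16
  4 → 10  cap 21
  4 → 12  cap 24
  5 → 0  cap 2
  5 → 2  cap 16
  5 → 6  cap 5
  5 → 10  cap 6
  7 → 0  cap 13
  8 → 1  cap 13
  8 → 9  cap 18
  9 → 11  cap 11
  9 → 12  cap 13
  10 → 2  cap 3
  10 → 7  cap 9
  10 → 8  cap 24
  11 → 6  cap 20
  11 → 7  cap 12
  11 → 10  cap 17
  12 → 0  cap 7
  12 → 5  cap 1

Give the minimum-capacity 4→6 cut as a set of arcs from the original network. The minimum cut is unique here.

augment #1: 4→3→6 push 10
augment #2: 4→9→11→6 push 11
augment #3: 4→12→5→6 push 1
augment #4: 4→3→0→11→6 push 3
augment #5: 4→8→1→11→6 push 1
max flow = 26; residual-reachable set from 4 gives S-side
cut edges (S→T): {(0,11), (1,11), (3,6), (9,11), (12,5)} total cap 26

Min-cut arcs: {(0,11), (1,11), (3,6), (9,11), (12,5)} (total capacity 26)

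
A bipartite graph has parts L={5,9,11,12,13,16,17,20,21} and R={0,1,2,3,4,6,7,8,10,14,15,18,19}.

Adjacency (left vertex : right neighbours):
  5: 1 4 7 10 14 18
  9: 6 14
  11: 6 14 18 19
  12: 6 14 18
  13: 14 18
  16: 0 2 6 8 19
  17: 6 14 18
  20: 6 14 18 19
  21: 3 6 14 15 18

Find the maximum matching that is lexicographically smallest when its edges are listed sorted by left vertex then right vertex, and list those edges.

Lex-smallest maximum matching: {(5,1), (9,6), (11,14), (12,18), (16,0), (20,19), (21,3)}

|M| = 7 (so the lex-smallest maximum matching has 7 edges)
process left vertices in ascending order; for each, take the smallest-labelled available neighbour that still permits 7 edges overall, or leave it unmatched if none does
lex-smallest matching: {5-1, 9-6, 11-14, 12-18, 16-0, 20-19, 21-3}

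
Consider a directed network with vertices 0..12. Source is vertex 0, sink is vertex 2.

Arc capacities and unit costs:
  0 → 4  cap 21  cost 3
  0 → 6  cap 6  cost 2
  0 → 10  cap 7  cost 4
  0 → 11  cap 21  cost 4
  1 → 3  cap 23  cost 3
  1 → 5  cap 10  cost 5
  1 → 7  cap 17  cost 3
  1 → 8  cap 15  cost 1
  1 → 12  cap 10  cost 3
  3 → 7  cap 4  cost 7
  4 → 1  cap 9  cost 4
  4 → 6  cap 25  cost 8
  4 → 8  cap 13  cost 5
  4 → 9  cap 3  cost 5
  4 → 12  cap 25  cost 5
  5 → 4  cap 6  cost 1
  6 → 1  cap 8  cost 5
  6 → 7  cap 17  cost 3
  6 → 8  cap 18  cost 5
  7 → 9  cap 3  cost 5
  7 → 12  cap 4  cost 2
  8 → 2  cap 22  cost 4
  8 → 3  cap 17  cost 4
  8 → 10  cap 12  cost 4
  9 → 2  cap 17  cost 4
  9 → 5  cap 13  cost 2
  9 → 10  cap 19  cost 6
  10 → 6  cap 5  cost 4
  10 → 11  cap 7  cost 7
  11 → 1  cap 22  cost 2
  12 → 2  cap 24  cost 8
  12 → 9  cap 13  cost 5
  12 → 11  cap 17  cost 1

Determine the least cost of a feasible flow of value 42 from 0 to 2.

Minimum cost for 42 units: 548

shortest-cost path #1: 0→6→8→2 push 6 @ unit cost 11 (adds 66)
shortest-cost path #2: 0→11→1→8→2 push 15 @ unit cost 11 (adds 165)
shortest-cost path #3: 0→4→8→2 push 1 @ unit cost 12 (adds 12)
shortest-cost path #4: 0→4→9→2 push 3 @ unit cost 12 (adds 36)
shortest-cost path #5: 0→4→8→6→7→9→2 push 3 @ unit cost 15 (adds 45)
shortest-cost path #6: 0→4→12→2 push 14 @ unit cost 16 (adds 224)
total cost = 548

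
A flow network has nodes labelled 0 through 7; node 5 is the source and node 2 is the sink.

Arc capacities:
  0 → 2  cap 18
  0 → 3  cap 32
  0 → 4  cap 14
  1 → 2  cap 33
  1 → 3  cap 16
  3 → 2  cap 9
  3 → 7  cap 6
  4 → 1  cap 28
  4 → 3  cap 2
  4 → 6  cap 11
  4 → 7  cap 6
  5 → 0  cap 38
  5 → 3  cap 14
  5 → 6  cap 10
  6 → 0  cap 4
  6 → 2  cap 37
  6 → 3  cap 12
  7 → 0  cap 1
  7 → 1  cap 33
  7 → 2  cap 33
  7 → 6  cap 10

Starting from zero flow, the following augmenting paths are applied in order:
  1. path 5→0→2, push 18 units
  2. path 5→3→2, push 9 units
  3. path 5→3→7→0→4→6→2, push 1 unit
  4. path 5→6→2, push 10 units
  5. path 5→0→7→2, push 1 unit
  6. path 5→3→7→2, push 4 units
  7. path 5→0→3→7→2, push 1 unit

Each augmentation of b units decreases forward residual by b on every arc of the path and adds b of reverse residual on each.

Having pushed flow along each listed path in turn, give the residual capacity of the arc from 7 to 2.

after path 1 (5→0→2, push 18): res(7,2)=33
after path 2 (5→3→2, push 9): res(7,2)=33
after path 3 (5→3→7→0→4→6→2, push 1): res(7,2)=33
after path 4 (5→6→2, push 10): res(7,2)=33
after path 5 (5→0→7→2, push 1): res(7,2)=32
after path 6 (5→3→7→2, push 4): res(7,2)=28
after path 7 (5→0→3→7→2, push 1): res(7,2)=27

Residual capacity of (7,2): 27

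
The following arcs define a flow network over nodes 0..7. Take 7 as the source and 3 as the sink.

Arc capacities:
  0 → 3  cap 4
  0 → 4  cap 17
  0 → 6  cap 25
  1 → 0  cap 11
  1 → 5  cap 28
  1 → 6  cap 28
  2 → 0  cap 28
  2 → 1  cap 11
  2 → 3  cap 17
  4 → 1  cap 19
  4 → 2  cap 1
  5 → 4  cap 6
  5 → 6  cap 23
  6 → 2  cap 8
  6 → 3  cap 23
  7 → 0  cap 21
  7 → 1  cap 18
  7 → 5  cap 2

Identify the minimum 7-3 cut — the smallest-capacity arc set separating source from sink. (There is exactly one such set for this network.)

Min-cut arcs: {(0,3), (4,2), (6,2), (6,3)} (total capacity 36)

augment #1: 7→0→3 push 4
augment #2: 7→0→6→3 push 17
augment #3: 7→1→6→3 push 6
augment #4: 7→1→6→2→3 push 8
augment #5: 7→5→4→2→3 push 1
max flow = 36; residual-reachable set from 7 gives S-side
cut edges (S→T): {(0,3), (4,2), (6,2), (6,3)} total cap 36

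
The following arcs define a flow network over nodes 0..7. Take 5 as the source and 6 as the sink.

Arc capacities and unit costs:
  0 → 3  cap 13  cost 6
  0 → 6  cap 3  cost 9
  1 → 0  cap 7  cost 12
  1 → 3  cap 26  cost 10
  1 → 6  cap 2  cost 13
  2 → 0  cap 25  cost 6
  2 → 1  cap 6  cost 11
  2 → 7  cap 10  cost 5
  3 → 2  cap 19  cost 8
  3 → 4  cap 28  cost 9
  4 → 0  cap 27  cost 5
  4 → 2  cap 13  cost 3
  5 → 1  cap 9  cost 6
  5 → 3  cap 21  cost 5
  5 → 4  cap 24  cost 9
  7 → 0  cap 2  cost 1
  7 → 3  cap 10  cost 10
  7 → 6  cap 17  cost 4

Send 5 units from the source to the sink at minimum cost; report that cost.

Minimum cost for 5 units: 101

shortest-cost path #1: 5→1→6 push 2 @ unit cost 19 (adds 38)
shortest-cost path #2: 5→4→2→7→6 push 3 @ unit cost 21 (adds 63)
total cost = 101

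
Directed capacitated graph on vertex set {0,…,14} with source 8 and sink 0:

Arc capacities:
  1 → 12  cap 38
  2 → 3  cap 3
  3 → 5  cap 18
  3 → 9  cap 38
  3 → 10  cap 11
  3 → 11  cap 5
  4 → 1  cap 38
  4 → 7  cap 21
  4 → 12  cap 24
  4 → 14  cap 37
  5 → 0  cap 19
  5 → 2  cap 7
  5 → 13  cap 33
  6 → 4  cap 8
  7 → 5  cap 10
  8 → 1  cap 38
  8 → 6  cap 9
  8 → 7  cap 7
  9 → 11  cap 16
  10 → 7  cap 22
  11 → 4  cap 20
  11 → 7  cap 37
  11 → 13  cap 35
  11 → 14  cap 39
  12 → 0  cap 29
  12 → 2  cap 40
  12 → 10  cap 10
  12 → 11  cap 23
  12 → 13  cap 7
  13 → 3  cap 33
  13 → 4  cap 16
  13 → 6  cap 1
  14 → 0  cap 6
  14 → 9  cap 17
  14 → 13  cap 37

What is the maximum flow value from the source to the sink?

augment #1: 8→1→12→0 bottleneck 29, total now 29
augment #2: 8→7→5→0 bottleneck 7, total now 36
augment #3: 8→6→4→14→0 bottleneck 6, total now 42
augment #4: 8→6→4→7→5→0 bottleneck 2, total now 44
augment #5: 8→1→12→2→3→5→0 bottleneck 3, total now 47
augment #6: 8→1→12→10→7→5→0 bottleneck 1, total now 48
augment #7: 8→1→12→13→3→5→0 bottleneck 5, total now 53

Maximum flow value: 53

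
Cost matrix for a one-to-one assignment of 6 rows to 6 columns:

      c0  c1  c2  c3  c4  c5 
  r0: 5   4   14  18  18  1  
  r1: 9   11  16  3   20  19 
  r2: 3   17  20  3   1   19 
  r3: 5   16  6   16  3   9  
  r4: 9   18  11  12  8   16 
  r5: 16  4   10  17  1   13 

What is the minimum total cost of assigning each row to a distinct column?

optimal assignment: row0→col5 (cost 1), row1→col3 (cost 3), row2→col4 (cost 1), row3→col2 (cost 6), row4→col0 (cost 9), row5→col1 (cost 4)
total = 1 + 3 + 1 + 6 + 9 + 4 = 24

Minimum assignment cost: 24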